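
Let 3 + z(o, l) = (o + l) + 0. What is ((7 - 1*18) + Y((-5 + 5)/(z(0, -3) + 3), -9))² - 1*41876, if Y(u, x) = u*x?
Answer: -41755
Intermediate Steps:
z(o, l) = -3 + l + o (z(o, l) = -3 + ((o + l) + 0) = -3 + ((l + o) + 0) = -3 + (l + o) = -3 + l + o)
((7 - 1*18) + Y((-5 + 5)/(z(0, -3) + 3), -9))² - 1*41876 = ((7 - 1*18) + ((-5 + 5)/((-3 - 3 + 0) + 3))*(-9))² - 1*41876 = ((7 - 18) + (0/(-6 + 3))*(-9))² - 41876 = (-11 + (0/(-3))*(-9))² - 41876 = (-11 + (0*(-⅓))*(-9))² - 41876 = (-11 + 0*(-9))² - 41876 = (-11 + 0)² - 41876 = (-11)² - 41876 = 121 - 41876 = -41755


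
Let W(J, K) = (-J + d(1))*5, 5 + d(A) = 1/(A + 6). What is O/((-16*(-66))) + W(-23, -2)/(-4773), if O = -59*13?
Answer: -8765599/11760672 ≈ -0.74533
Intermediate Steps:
d(A) = -5 + 1/(6 + A) (d(A) = -5 + 1/(A + 6) = -5 + 1/(6 + A))
O = -767
W(J, K) = -170/7 - 5*J (W(J, K) = (-J + (-29 - 5*1)/(6 + 1))*5 = (-J + (-29 - 5)/7)*5 = (-J + (⅐)*(-34))*5 = (-J - 34/7)*5 = (-34/7 - J)*5 = -170/7 - 5*J)
O/((-16*(-66))) + W(-23, -2)/(-4773) = -767/((-16*(-66))) + (-170/7 - 5*(-23))/(-4773) = -767/1056 + (-170/7 + 115)*(-1/4773) = -767*1/1056 + (635/7)*(-1/4773) = -767/1056 - 635/33411 = -8765599/11760672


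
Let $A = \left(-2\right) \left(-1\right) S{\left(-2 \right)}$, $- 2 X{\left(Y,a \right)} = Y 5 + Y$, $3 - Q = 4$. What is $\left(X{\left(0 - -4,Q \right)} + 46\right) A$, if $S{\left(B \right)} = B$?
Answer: $-136$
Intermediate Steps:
$Q = -1$ ($Q = 3 - 4 = -1$)
$X{\left(Y,a \right)} = - 3 Y$ ($X{\left(Y,a \right)} = - \frac{Y 5 + Y}{2} = - \frac{5 Y + Y}{2} = - \frac{6 Y}{2} = - 3 Y$)
$A = -4$ ($A = \left(-2\right) \left(-1\right) \left(-2\right) = 2 \left(-2\right) = -4$)
$\left(X{\left(0 - -4,Q \right)} + 46\right) A = \left(- 3 \left(0 - -4\right) + 46\right) \left(-4\right) = \left(- 3 \left(0 + 4\right) + 46\right) \left(-4\right) = \left(\left(-3\right) 4 + 46\right) \left(-4\right) = \left(-12 + 46\right) \left(-4\right) = 34 \left(-4\right) = -136$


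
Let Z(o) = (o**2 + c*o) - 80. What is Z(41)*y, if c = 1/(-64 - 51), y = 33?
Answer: 6074442/115 ≈ 52821.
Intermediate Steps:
c = -1/115 (c = 1/(-115) = -1/115 ≈ -0.0086956)
Z(o) = -80 + o**2 - o/115 (Z(o) = (o**2 - o/115) - 80 = -80 + o**2 - o/115)
Z(41)*y = (-80 + 41**2 - 1/115*41)*33 = (-80 + 1681 - 41/115)*33 = (184074/115)*33 = 6074442/115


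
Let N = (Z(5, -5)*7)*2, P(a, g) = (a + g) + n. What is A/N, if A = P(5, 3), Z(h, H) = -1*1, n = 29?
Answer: -37/14 ≈ -2.6429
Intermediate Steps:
Z(h, H) = -1
P(a, g) = 29 + a + g (P(a, g) = (a + g) + 29 = 29 + a + g)
A = 37 (A = 29 + 5 + 3 = 37)
N = -14 (N = -1*7*2 = -7*2 = -14)
A/N = 37/(-14) = 37*(-1/14) = -37/14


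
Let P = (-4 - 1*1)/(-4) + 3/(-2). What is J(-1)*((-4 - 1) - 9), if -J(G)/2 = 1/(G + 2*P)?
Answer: -56/3 ≈ -18.667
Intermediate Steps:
P = -¼ (P = (-4 - 1)*(-¼) + 3*(-½) = -5*(-¼) - 3/2 = 5/4 - 3/2 = -¼ ≈ -0.25000)
J(G) = -2/(-½ + G) (J(G) = -2/(G + 2*(-¼)) = -2/(G - ½) = -2/(-½ + G))
J(-1)*((-4 - 1) - 9) = (-4/(-1 + 2*(-1)))*((-4 - 1) - 9) = (-4/(-1 - 2))*(-5 - 9) = -4/(-3)*(-14) = -4*(-⅓)*(-14) = (4/3)*(-14) = -56/3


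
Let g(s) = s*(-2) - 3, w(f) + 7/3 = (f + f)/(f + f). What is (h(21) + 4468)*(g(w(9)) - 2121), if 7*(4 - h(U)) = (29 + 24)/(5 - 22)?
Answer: -1129018148/119 ≈ -9.4876e+6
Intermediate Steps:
w(f) = -4/3 (w(f) = -7/3 + (f + f)/(f + f) = -7/3 + (2*f)/((2*f)) = -7/3 + (2*f)*(1/(2*f)) = -7/3 + 1 = -4/3)
g(s) = -3 - 2*s (g(s) = -2*s - 3 = -3 - 2*s)
h(U) = 529/119 (h(U) = 4 - (29 + 24)/(7*(5 - 22)) = 4 - 53/(7*(-17)) = 4 - 53*(-1)/(7*17) = 4 - 1/7*(-53/17) = 4 + 53/119 = 529/119)
(h(21) + 4468)*(g(w(9)) - 2121) = (529/119 + 4468)*((-3 - 2*(-4/3)) - 2121) = 532221*((-3 + 8/3) - 2121)/119 = 532221*(-1/3 - 2121)/119 = (532221/119)*(-6364/3) = -1129018148/119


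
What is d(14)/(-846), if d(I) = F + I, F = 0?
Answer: -7/423 ≈ -0.016548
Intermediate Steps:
d(I) = I (d(I) = 0 + I = I)
d(14)/(-846) = 14/(-846) = 14*(-1/846) = -7/423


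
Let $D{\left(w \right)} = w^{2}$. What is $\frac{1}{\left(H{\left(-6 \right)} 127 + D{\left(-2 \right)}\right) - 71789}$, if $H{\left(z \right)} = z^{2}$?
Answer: $- \frac{1}{67213} \approx -1.4878 \cdot 10^{-5}$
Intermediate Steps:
$\frac{1}{\left(H{\left(-6 \right)} 127 + D{\left(-2 \right)}\right) - 71789} = \frac{1}{\left(\left(-6\right)^{2} \cdot 127 + \left(-2\right)^{2}\right) - 71789} = \frac{1}{\left(36 \cdot 127 + 4\right) - 71789} = \frac{1}{\left(4572 + 4\right) - 71789} = \frac{1}{4576 - 71789} = \frac{1}{-67213} = - \frac{1}{67213}$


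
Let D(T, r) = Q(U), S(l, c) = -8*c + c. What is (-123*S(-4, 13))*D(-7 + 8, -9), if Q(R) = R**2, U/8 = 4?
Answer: 11461632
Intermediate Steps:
U = 32 (U = 8*4 = 32)
S(l, c) = -7*c
D(T, r) = 1024 (D(T, r) = 32**2 = 1024)
(-123*S(-4, 13))*D(-7 + 8, -9) = -(-861)*13*1024 = -123*(-91)*1024 = 11193*1024 = 11461632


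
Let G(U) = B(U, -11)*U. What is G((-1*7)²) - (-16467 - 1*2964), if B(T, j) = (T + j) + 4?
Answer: 21489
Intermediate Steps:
B(T, j) = 4 + T + j
G(U) = U*(-7 + U) (G(U) = (4 + U - 11)*U = (-7 + U)*U = U*(-7 + U))
G((-1*7)²) - (-16467 - 1*2964) = (-1*7)²*(-7 + (-1*7)²) - (-16467 - 1*2964) = (-7)²*(-7 + (-7)²) - (-16467 - 2964) = 49*(-7 + 49) - 1*(-19431) = 49*42 + 19431 = 2058 + 19431 = 21489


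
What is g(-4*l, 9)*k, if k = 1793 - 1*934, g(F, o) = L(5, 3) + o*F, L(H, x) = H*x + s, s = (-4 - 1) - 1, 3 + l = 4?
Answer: -23193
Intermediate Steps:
l = 1 (l = -3 + 4 = 1)
s = -6 (s = -5 - 1 = -6)
L(H, x) = -6 + H*x (L(H, x) = H*x - 6 = -6 + H*x)
g(F, o) = 9 + F*o (g(F, o) = (-6 + 5*3) + o*F = (-6 + 15) + F*o = 9 + F*o)
k = 859 (k = 1793 - 934 = 859)
g(-4*l, 9)*k = (9 - 4*1*9)*859 = (9 - 4*9)*859 = (9 - 36)*859 = -27*859 = -23193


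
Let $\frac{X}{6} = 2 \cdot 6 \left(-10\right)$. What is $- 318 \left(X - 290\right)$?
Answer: $321180$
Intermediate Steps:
$X = -720$ ($X = 6 \cdot 2 \cdot 6 \left(-10\right) = 6 \cdot 12 \left(-10\right) = 6 \left(-120\right) = -720$)
$- 318 \left(X - 290\right) = - 318 \left(-720 - 290\right) = \left(-318\right) \left(-1010\right) = 321180$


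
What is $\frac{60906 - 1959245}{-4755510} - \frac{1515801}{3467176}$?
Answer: $- \frac{313265696423}{8244095069880} \approx -0.037999$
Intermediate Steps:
$\frac{60906 - 1959245}{-4755510} - \frac{1515801}{3467176} = \left(-1898339\right) \left(- \frac{1}{4755510}\right) - \frac{1515801}{3467176} = \frac{1898339}{4755510} - \frac{1515801}{3467176} = - \frac{313265696423}{8244095069880}$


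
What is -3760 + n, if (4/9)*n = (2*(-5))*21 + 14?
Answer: -4201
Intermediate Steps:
n = -441 (n = 9*((2*(-5))*21 + 14)/4 = 9*(-10*21 + 14)/4 = 9*(-210 + 14)/4 = (9/4)*(-196) = -441)
-3760 + n = -3760 - 441 = -4201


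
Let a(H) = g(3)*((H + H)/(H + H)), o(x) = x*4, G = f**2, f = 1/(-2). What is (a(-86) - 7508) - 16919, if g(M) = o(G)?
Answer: -24426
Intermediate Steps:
f = -1/2 ≈ -0.50000
G = 1/4 (G = (-1/2)**2 = 1/4 ≈ 0.25000)
o(x) = 4*x
g(M) = 1 (g(M) = 4*(1/4) = 1)
a(H) = 1 (a(H) = 1*((H + H)/(H + H)) = 1*((2*H)/((2*H))) = 1*((2*H)*(1/(2*H))) = 1*1 = 1)
(a(-86) - 7508) - 16919 = (1 - 7508) - 16919 = -7507 - 16919 = -24426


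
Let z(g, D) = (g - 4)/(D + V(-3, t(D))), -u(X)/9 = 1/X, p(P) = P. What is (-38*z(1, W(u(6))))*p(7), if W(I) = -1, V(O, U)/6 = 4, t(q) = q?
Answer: 798/23 ≈ 34.696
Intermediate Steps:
V(O, U) = 24 (V(O, U) = 6*4 = 24)
u(X) = -9/X
z(g, D) = (-4 + g)/(24 + D) (z(g, D) = (g - 4)/(D + 24) = (-4 + g)/(24 + D))
(-38*z(1, W(u(6))))*p(7) = -38*(-4 + 1)/(24 - 1)*7 = -38*(-3)/23*7 = -38*(-3/23)*7 = (114/23)*7 = 798/23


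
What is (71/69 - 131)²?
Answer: 80425024/4761 ≈ 16892.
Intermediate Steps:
(71/69 - 131)² = (-8968/69)² = 80425024/4761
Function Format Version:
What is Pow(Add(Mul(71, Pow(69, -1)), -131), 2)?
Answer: Rational(80425024, 4761) ≈ 16892.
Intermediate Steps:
Pow(Add(Mul(71, Pow(69, -1)), -131), 2) = Pow(Add(Mul(71, Rational(1, 69)), -131), 2) = Pow(Add(Rational(71, 69), -131), 2) = Pow(Rational(-8968, 69), 2) = Rational(80425024, 4761)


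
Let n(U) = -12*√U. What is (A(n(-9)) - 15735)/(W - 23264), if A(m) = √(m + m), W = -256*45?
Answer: 15729/34784 + 3*I/17392 ≈ 0.45219 + 0.00017249*I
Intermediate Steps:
W = -11520
A(m) = √2*√m (A(m) = √(2*m) = √2*√m)
(A(n(-9)) - 15735)/(W - 23264) = (√2*√(-36*I) - 15735)/(-11520 - 23264) = (√2*√(-36*I) - 15735)/(-34784) = (√2*√(-36*I) - 15735)*(-1/34784) = (√2*(6*√(-I)) - 15735)*(-1/34784) = (6*√2*√(-I) - 15735)*(-1/34784) = (-15735 + 6*√2*√(-I))*(-1/34784) = 15735/34784 - 3*√2*√(-I)/17392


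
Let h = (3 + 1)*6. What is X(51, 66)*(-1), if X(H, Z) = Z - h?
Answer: -42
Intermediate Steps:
h = 24 (h = 4*6 = 24)
X(H, Z) = -24 + Z (X(H, Z) = Z - 1*24 = Z - 24 = -24 + Z)
X(51, 66)*(-1) = (-24 + 66)*(-1) = 42*(-1) = -42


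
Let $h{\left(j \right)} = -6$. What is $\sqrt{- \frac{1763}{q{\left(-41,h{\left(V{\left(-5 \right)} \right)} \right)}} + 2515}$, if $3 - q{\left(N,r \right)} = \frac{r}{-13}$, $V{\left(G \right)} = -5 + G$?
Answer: $\frac{2 \sqrt{495627}}{33} \approx 42.667$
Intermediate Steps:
$q{\left(N,r \right)} = 3 + \frac{r}{13}$ ($q{\left(N,r \right)} = 3 - \frac{r}{-13} = 3 - r \left(- \frac{1}{13}\right) = 3 - - \frac{r}{13} = 3 + \frac{r}{13}$)
$\sqrt{- \frac{1763}{q{\left(-41,h{\left(V{\left(-5 \right)} \right)} \right)}} + 2515} = \sqrt{- \frac{1763}{3 + \frac{1}{13} \left(-6\right)} + 2515} = \sqrt{- \frac{1763}{3 - \frac{6}{13}} + 2515} = \sqrt{- \frac{1763}{\frac{33}{13}} + 2515} = \sqrt{\left(-1763\right) \frac{13}{33} + 2515} = \sqrt{- \frac{22919}{33} + 2515} = \sqrt{\frac{60076}{33}} = \frac{2 \sqrt{495627}}{33}$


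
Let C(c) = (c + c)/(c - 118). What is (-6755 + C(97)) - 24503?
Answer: -656612/21 ≈ -31267.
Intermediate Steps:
C(c) = 2*c/(-118 + c) (C(c) = (2*c)/(-118 + c) = 2*c/(-118 + c))
(-6755 + C(97)) - 24503 = (-6755 + 2*97/(-118 + 97)) - 24503 = (-6755 + 2*97/(-21)) - 24503 = (-6755 + 2*97*(-1/21)) - 24503 = (-6755 - 194/21) - 24503 = -142049/21 - 24503 = -656612/21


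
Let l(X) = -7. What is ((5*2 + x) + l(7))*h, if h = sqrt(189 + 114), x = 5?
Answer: 8*sqrt(303) ≈ 139.26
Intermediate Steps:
h = sqrt(303) ≈ 17.407
((5*2 + x) + l(7))*h = ((5*2 + 5) - 7)*sqrt(303) = ((10 + 5) - 7)*sqrt(303) = (15 - 7)*sqrt(303) = 8*sqrt(303)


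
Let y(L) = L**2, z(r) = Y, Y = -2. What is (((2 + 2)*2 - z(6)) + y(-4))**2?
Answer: 676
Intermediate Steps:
z(r) = -2
(((2 + 2)*2 - z(6)) + y(-4))**2 = (((2 + 2)*2 - 1*(-2)) + (-4)**2)**2 = ((4*2 + 2) + 16)**2 = ((8 + 2) + 16)**2 = (10 + 16)**2 = 26**2 = 676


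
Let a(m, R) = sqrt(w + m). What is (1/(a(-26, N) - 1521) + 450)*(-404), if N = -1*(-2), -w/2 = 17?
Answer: -140197955772/771167 + 808*I*sqrt(15)/2313501 ≈ -1.818e+5 + 0.0013527*I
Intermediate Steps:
w = -34 (w = -2*17 = -34)
N = 2
a(m, R) = sqrt(-34 + m)
(1/(a(-26, N) - 1521) + 450)*(-404) = (1/(sqrt(-34 - 26) - 1521) + 450)*(-404) = (1/(sqrt(-60) - 1521) + 450)*(-404) = (1/(2*I*sqrt(15) - 1521) + 450)*(-404) = (1/(-1521 + 2*I*sqrt(15)) + 450)*(-404) = (450 + 1/(-1521 + 2*I*sqrt(15)))*(-404) = -181800 - 404/(-1521 + 2*I*sqrt(15))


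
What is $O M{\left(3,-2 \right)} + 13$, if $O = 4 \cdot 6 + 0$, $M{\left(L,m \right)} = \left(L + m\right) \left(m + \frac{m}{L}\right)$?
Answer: $-51$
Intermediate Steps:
$O = 24$ ($O = 24 + 0 = 24$)
$O M{\left(3,-2 \right)} + 13 = 24 \left(- \frac{2 \left(-2 + 3 \left(1 + 3 - 2\right)\right)}{3}\right) + 13 = 24 \left(\left(-2\right) \frac{1}{3} \left(-2 + 3 \cdot 2\right)\right) + 13 = 24 \left(\left(-2\right) \frac{1}{3} \left(-2 + 6\right)\right) + 13 = 24 \left(\left(-2\right) \frac{1}{3} \cdot 4\right) + 13 = 24 \left(- \frac{8}{3}\right) + 13 = -64 + 13 = -51$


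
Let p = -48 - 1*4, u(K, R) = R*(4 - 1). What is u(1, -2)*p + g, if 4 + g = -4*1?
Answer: 304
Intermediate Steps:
u(K, R) = 3*R (u(K, R) = R*3 = 3*R)
p = -52 (p = -48 - 4 = -52)
g = -8 (g = -4 - 4*1 = -4 - 4 = -8)
u(1, -2)*p + g = (3*(-2))*(-52) - 8 = -6*(-52) - 8 = 312 - 8 = 304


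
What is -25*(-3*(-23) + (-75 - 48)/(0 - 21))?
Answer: -13100/7 ≈ -1871.4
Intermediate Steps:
-25*(-3*(-23) + (-75 - 48)/(0 - 21)) = -25*(69 - 123/(-21)) = -25*(69 - 123*(-1/21)) = -25*(69 + 41/7) = -25*524/7 = -13100/7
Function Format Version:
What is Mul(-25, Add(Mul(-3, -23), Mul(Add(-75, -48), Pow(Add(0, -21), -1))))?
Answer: Rational(-13100, 7) ≈ -1871.4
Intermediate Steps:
Mul(-25, Add(Mul(-3, -23), Mul(Add(-75, -48), Pow(Add(0, -21), -1)))) = Mul(-25, Add(69, Mul(-123, Pow(-21, -1)))) = Mul(-25, Add(69, Mul(-123, Rational(-1, 21)))) = Mul(-25, Add(69, Rational(41, 7))) = Mul(-25, Rational(524, 7)) = Rational(-13100, 7)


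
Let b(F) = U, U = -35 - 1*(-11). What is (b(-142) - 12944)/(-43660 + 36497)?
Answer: 12968/7163 ≈ 1.8104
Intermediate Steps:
U = -24 (U = -35 + 11 = -24)
b(F) = -24
(b(-142) - 12944)/(-43660 + 36497) = (-24 - 12944)/(-43660 + 36497) = -12968/(-7163) = -12968*(-1/7163) = 12968/7163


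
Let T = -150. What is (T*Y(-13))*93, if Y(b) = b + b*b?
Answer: -2176200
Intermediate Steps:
Y(b) = b + b**2
(T*Y(-13))*93 = -(-1950)*(1 - 13)*93 = -(-1950)*(-12)*93 = -150*156*93 = -23400*93 = -2176200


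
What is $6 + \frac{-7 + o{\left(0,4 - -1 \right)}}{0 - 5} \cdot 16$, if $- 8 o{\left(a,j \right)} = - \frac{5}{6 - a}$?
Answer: $\frac{421}{15} \approx 28.067$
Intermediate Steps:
$o{\left(a,j \right)} = \frac{5}{8 \left(6 - a\right)}$ ($o{\left(a,j \right)} = - \frac{\left(-5\right) \frac{1}{6 - a}}{8} = \frac{5}{8 \left(6 - a\right)}$)
$6 + \frac{-7 + o{\left(0,4 - -1 \right)}}{0 - 5} \cdot 16 = 6 + \frac{-7 - \frac{5}{-48 + 8 \cdot 0}}{0 - 5} \cdot 16 = 6 + \frac{-7 - \frac{5}{-48 + 0}}{-5} \cdot 16 = 6 + \left(-7 - \frac{5}{-48}\right) \left(- \frac{1}{5}\right) 16 = 6 + \left(-7 - - \frac{5}{48}\right) \left(- \frac{1}{5}\right) 16 = 6 + \left(-7 + \frac{5}{48}\right) \left(- \frac{1}{5}\right) 16 = 6 + \left(- \frac{331}{48}\right) \left(- \frac{1}{5}\right) 16 = 6 + \frac{331}{240} \cdot 16 = 6 + \frac{331}{15} = \frac{421}{15}$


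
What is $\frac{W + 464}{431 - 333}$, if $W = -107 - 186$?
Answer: $\frac{171}{98} \approx 1.7449$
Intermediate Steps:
$W = -293$
$\frac{W + 464}{431 - 333} = \frac{-293 + 464}{431 - 333} = \frac{171}{98}$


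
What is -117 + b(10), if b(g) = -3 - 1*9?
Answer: -129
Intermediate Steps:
b(g) = -12 (b(g) = -3 - 9 = -12)
-117 + b(10) = -117 - 12 = -129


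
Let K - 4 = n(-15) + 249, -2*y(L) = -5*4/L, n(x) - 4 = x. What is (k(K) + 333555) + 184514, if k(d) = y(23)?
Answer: 11915597/23 ≈ 5.1807e+5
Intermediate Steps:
n(x) = 4 + x
y(L) = 10/L (y(L) = -(-5)/(2*(L/4)) = -(-5)*4/L/2 = -(-10)/L = 10/L)
K = 242 (K = 4 + ((4 - 15) + 249) = 4 + (-11 + 249) = 4 + 238 = 242)
k(d) = 10/23
(k(K) + 333555) + 184514 = (10/23 + 333555) + 184514 = 7671775/23 + 184514 = 11915597/23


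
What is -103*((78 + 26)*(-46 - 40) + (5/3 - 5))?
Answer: 2764726/3 ≈ 9.2158e+5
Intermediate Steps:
-103*((78 + 26)*(-46 - 40) + (5/3 - 5)) = -103*(104*(-86) + ((⅓)*5 - 5)) = -103*(-8944 + (5/3 - 5)) = -103*(-8944 - 10/3) = -103*(-26842/3) = 2764726/3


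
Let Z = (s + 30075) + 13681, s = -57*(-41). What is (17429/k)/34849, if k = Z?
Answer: 17429/1606294957 ≈ 1.0850e-5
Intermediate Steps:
s = 2337
Z = 46093 (Z = (2337 + 30075) + 13681 = 32412 + 13681 = 46093)
k = 46093
(17429/k)/34849 = (17429/46093)/34849 = (17429*(1/46093))*(1/34849) = (17429/46093)*(1/34849) = 17429/1606294957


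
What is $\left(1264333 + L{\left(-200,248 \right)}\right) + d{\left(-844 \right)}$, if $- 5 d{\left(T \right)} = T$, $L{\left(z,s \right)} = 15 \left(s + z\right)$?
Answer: $\frac{6326109}{5} \approx 1.2652 \cdot 10^{6}$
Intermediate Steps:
$L{\left(z,s \right)} = 15 s + 15 z$
$d{\left(T \right)} = - \frac{T}{5}$
$\left(1264333 + L{\left(-200,248 \right)}\right) + d{\left(-844 \right)} = \left(1264333 + \left(15 \cdot 248 + 15 \left(-200\right)\right)\right) - - \frac{844}{5} = \left(1264333 + \left(3720 - 3000\right)\right) + \frac{844}{5} = \left(1264333 + 720\right) + \frac{844}{5} = 1265053 + \frac{844}{5} = \frac{6326109}{5}$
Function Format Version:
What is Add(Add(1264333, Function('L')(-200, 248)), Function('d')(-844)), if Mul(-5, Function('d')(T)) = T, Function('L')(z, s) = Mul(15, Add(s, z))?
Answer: Rational(6326109, 5) ≈ 1.2652e+6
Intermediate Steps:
Function('L')(z, s) = Add(Mul(15, s), Mul(15, z))
Function('d')(T) = Mul(Rational(-1, 5), T)
Add(Add(1264333, Function('L')(-200, 248)), Function('d')(-844)) = Add(Add(1264333, Add(Mul(15, 248), Mul(15, -200))), Mul(Rational(-1, 5), -844)) = Add(Add(1264333, Add(3720, -3000)), Rational(844, 5)) = Add(Add(1264333, 720), Rational(844, 5)) = Add(1265053, Rational(844, 5)) = Rational(6326109, 5)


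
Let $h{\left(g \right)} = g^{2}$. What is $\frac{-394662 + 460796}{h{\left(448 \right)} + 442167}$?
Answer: $\frac{66134}{642871} \approx 0.10287$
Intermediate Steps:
$\frac{-394662 + 460796}{h{\left(448 \right)} + 442167} = \frac{-394662 + 460796}{448^{2} + 442167} = \frac{66134}{200704 + 442167} = \frac{66134}{642871}$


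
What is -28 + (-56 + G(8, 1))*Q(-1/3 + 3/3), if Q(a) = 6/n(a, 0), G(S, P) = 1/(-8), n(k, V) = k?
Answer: -4265/8 ≈ -533.13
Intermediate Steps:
G(S, P) = -1/8
Q(a) = 6/a
-28 + (-56 + G(8, 1))*Q(-1/3 + 3/3) = -28 + (-56 - 1/8)*(6/(-1/3 + 3/3)) = -28 - 1347/(4*(-1*1/3 + 3*(1/3))) = -28 - 1347/(4*(-1/3 + 1)) = -28 - 1347/(4*2/3) = -28 - 1347*3/(4*2) = -28 - 449/8*9 = -28 - 4041/8 = -4265/8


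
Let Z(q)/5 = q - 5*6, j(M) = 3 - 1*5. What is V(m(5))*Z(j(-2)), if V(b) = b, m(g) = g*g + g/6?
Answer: -12400/3 ≈ -4133.3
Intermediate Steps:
m(g) = g² + g/6 (m(g) = g² + g*(⅙) = g² + g/6)
j(M) = -2 (j(M) = 3 - 5 = -2)
Z(q) = -150 + 5*q (Z(q) = 5*(q - 5*6) = 5*(q - 30) = 5*(-30 + q) = -150 + 5*q)
V(m(5))*Z(j(-2)) = (5*(⅙ + 5))*(-150 + 5*(-2)) = (5*(31/6))*(-150 - 10) = (155/6)*(-160) = -12400/3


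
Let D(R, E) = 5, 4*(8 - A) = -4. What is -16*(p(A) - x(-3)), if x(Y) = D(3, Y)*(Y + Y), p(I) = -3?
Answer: -432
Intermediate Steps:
A = 9 (A = 8 - ¼*(-4) = 8 + 1 = 9)
x(Y) = 10*Y (x(Y) = 5*(Y + Y) = 5*(2*Y) = 10*Y)
-16*(p(A) - x(-3)) = -16*(-3 - 10*(-3)) = -16*(-3 - 1*(-30)) = -16*(-3 + 30) = -16*27 = -432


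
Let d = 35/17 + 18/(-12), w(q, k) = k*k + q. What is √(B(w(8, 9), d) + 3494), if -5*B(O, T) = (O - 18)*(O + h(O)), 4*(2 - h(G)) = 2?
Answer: √220890/10 ≈ 46.999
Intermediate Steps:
w(q, k) = q + k² (w(q, k) = k² + q = q + k²)
h(G) = 3/2 (h(G) = 2 - ¼*2 = 2 - ½ = 3/2)
d = 19/34 (d = 35*(1/17) + 18*(-1/12) = 35/17 - 3/2 = 19/34 ≈ 0.55882)
B(O, T) = -(-18 + O)*(3/2 + O)/5 (B(O, T) = -(O - 18)*(O + 3/2)/5 = -(-18 + O)*(3/2 + O)/5)
√(B(w(8, 9), d) + 3494) = √((27/5 - (8 + 9²)²/5 + 33*(8 + 9²)/10) + 3494) = √((27/5 - (8 + 81)²/5 + 33*(8 + 81)/10) + 3494) = √((27/5 - ⅕*89² + (33/10)*89) + 3494) = √((27/5 - ⅕*7921 + 2937/10) + 3494) = √((27/5 - 7921/5 + 2937/10) + 3494) = √(-12851/10 + 3494) = √(22089/10) = √220890/10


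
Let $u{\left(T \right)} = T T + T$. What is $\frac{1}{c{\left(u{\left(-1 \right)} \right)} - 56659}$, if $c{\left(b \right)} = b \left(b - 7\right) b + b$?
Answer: $- \frac{1}{56659} \approx -1.7649 \cdot 10^{-5}$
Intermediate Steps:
$u{\left(T \right)} = T + T^{2}$ ($u{\left(T \right)} = T^{2} + T = T + T^{2}$)
$c{\left(b \right)} = b + b^{2} \left(-7 + b\right)$ ($c{\left(b \right)} = b \left(-7 + b\right) b + b = b^{2} \left(-7 + b\right) + b = b + b^{2} \left(-7 + b\right)$)
$\frac{1}{c{\left(u{\left(-1 \right)} \right)} - 56659} = \frac{1}{- (1 - 1) \left(1 + \left(- (1 - 1)\right)^{2} - 7 \left(- (1 - 1)\right)\right) - 56659} = \frac{1}{\left(-1\right) 0 \left(1 + \left(\left(-1\right) 0\right)^{2} - 7 \left(\left(-1\right) 0\right)\right) - 56659} = \frac{1}{0 \left(1 + 0^{2} - 0\right) - 56659} = \frac{1}{0 \left(1 + 0 + 0\right) - 56659} = \frac{1}{0 \cdot 1 - 56659} = \frac{1}{0 - 56659} = \frac{1}{-56659} = - \frac{1}{56659}$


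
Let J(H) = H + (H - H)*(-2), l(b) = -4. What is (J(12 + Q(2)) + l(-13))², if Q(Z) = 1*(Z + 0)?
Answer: 100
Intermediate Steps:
Q(Z) = Z (Q(Z) = 1*Z = Z)
J(H) = H (J(H) = H + 0*(-2) = H + 0 = H)
(J(12 + Q(2)) + l(-13))² = ((12 + 2) - 4)² = (14 - 4)² = 10² = 100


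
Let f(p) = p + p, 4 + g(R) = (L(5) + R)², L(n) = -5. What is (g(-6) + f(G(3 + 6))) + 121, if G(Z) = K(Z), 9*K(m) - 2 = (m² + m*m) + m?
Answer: 2488/9 ≈ 276.44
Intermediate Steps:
K(m) = 2/9 + m/9 + 2*m²/9 (K(m) = 2/9 + ((m² + m*m) + m)/9 = 2/9 + ((m² + m²) + m)/9 = 2/9 + (2*m² + m)/9 = 2/9 + (m + 2*m²)/9 = 2/9 + (m/9 + 2*m²/9) = 2/9 + m/9 + 2*m²/9)
g(R) = -4 + (-5 + R)²
G(Z) = 2/9 + Z/9 + 2*Z²/9
f(p) = 2*p
(g(-6) + f(G(3 + 6))) + 121 = ((-4 + (-5 - 6)²) + 2*(2/9 + (3 + 6)/9 + 2*(3 + 6)²/9)) + 121 = ((-4 + (-11)²) + 2*(2/9 + (⅑)*9 + (2/9)*9²)) + 121 = ((-4 + 121) + 2*(2/9 + 1 + (2/9)*81)) + 121 = (117 + 2*(2/9 + 1 + 18)) + 121 = (117 + 2*(173/9)) + 121 = (117 + 346/9) + 121 = 1399/9 + 121 = 2488/9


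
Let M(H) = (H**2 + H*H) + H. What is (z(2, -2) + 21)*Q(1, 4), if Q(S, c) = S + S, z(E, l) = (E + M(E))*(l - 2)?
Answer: -54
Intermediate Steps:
M(H) = H + 2*H**2 (M(H) = (H**2 + H**2) + H = 2*H**2 + H = H + 2*H**2)
z(E, l) = (-2 + l)*(E + E*(1 + 2*E)) (z(E, l) = (E + E*(1 + 2*E))*(l - 2) = (E + E*(1 + 2*E))*(-2 + l) = (-2 + l)*(E + E*(1 + 2*E)))
Q(S, c) = 2*S
(z(2, -2) + 21)*Q(1, 4) = (2*2*(-2 - 2 - 2*2 + 2*(-2)) + 21)*(2*1) = (2*2*(-2 - 2 - 4 - 4) + 21)*2 = (2*2*(-12) + 21)*2 = (-48 + 21)*2 = -27*2 = -54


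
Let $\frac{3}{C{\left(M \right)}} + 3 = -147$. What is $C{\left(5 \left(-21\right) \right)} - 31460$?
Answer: $- \frac{1573001}{50} \approx -31460.0$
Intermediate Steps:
$C{\left(M \right)} = - \frac{1}{50}$ ($C{\left(M \right)} = \frac{3}{-3 - 147} = \frac{3}{-150} = 3 \left(- \frac{1}{150}\right) = - \frac{1}{50}$)
$C{\left(5 \left(-21\right) \right)} - 31460 = - \frac{1}{50} - 31460 = - \frac{1573001}{50}$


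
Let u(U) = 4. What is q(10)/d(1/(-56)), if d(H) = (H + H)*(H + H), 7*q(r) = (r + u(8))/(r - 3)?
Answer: 224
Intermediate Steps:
q(r) = (4 + r)/(7*(-3 + r)) (q(r) = ((r + 4)/(r - 3))/7 = ((4 + r)/(-3 + r))/7 = (4 + r)/(7*(-3 + r)))
d(H) = 4*H² (d(H) = (2*H)*(2*H) = 4*H²)
q(10)/d(1/(-56)) = ((4 + 10)/(7*(-3 + 10)))/((4*(1/(-56))²)) = ((⅐)*14/7)/((4*(-1/56)²)) = ((⅐)*(⅐)*14)/((4*(1/3136))) = 2/(7*(1/784)) = (2/7)*784 = 224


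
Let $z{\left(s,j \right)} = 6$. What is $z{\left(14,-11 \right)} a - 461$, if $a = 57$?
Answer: $-119$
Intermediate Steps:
$z{\left(14,-11 \right)} a - 461 = 6 \cdot 57 - 461 = 342 - 461 = -119$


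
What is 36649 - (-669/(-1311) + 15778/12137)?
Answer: 194371893444/5303869 ≈ 36647.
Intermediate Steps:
36649 - (-669/(-1311) + 15778/12137) = 36649 - (-669*(-1/1311) + 15778*(1/12137)) = 36649 - (223/437 + 15778/12137) = 36649 - 1*9601537/5303869 = 36649 - 9601537/5303869 = 194371893444/5303869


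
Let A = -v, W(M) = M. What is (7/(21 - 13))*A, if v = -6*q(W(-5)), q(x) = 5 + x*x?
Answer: 315/2 ≈ 157.50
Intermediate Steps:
q(x) = 5 + x²
v = -180 (v = -6*(5 + (-5)²) = -6*(5 + 25) = -6*30 = -180)
A = 180 (A = -1*(-180) = 180)
(7/(21 - 13))*A = (7/(21 - 13))*180 = (7/8)*180 = 315/2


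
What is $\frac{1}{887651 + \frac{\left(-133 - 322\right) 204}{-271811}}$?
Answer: $\frac{271811}{241273398781} \approx 1.1266 \cdot 10^{-6}$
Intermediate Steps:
$\frac{1}{887651 + \frac{\left(-133 - 322\right) 204}{-271811}} = \frac{1}{887651 + \left(-455\right) 204 \left(- \frac{1}{271811}\right)} = \frac{1}{887651 - - \frac{92820}{271811}} = \frac{1}{887651 + \frac{92820}{271811}} = \frac{1}{\frac{241273398781}{271811}} = \frac{271811}{241273398781}$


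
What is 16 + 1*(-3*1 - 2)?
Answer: 11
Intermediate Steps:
16 + 1*(-3*1 - 2) = 16 + 1*(-3 - 2) = 16 + 1*(-5) = 16 - 5 = 11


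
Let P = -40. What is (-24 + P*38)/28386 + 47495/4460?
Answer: 134130683/12660156 ≈ 10.595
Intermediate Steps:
(-24 + P*38)/28386 + 47495/4460 = (-24 - 40*38)/28386 + 47495/4460 = (-24 - 1520)*(1/28386) + 47495*(1/4460) = -1544*1/28386 + 9499/892 = -772/14193 + 9499/892 = 134130683/12660156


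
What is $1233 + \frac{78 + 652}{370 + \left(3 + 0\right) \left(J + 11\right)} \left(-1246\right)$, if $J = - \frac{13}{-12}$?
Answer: $- \frac{326939}{325} \approx -1006.0$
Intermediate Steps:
$J = \frac{13}{12}$ ($J = \left(-13\right) \left(- \frac{1}{12}\right) = \frac{13}{12} \approx 1.0833$)
$1233 + \frac{78 + 652}{370 + \left(3 + 0\right) \left(J + 11\right)} \left(-1246\right) = 1233 + \frac{78 + 652}{370 + \left(3 + 0\right) \left(\frac{13}{12} + 11\right)} \left(-1246\right) = 1233 + \frac{730}{370 + 3 \cdot \frac{145}{12}} \left(-1246\right) = 1233 + \frac{730}{370 + \frac{145}{4}} \left(-1246\right) = 1233 + \frac{730}{\frac{1625}{4}} \left(-1246\right) = 1233 + 730 \cdot \frac{4}{1625} \left(-1246\right) = 1233 + \frac{584}{325} \left(-1246\right) = 1233 - \frac{727664}{325} = - \frac{326939}{325}$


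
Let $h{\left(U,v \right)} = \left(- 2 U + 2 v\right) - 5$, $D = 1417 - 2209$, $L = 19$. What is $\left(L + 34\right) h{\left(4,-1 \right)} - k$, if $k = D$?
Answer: $-3$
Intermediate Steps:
$D = -792$ ($D = 1417 - 2209 = -792$)
$h{\left(U,v \right)} = -5 - 2 U + 2 v$
$k = -792$
$\left(L + 34\right) h{\left(4,-1 \right)} - k = \left(19 + 34\right) \left(-5 - 8 + 2 \left(-1\right)\right) - -792 = 53 \left(-5 - 8 - 2\right) + 792 = 53 \left(-15\right) + 792 = -795 + 792 = -3$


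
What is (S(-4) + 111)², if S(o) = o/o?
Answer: 12544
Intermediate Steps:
S(o) = 1
(S(-4) + 111)² = (1 + 111)² = 112² = 12544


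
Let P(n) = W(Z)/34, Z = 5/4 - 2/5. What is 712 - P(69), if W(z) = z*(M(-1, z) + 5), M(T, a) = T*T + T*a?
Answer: 569497/800 ≈ 711.87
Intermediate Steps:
M(T, a) = T**2 + T*a
Z = 17/20 (Z = 5*(1/4) - 2*1/5 = 5/4 - 2/5 = 17/20 ≈ 0.85000)
W(z) = z*(6 - z) (W(z) = z*(-(-1 + z) + 5) = z*((1 - z) + 5) = z*(6 - z))
P(n) = 103/800 (P(n) = (17*(6 - 1*17/20)/20)/34 = (17*(6 - 17/20)/20)*(1/34) = ((17/20)*(103/20))*(1/34) = (1751/400)*(1/34) = 103/800)
712 - P(69) = 712 - 1*103/800 = 712 - 103/800 = 569497/800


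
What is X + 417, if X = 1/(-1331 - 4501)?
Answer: 2431943/5832 ≈ 417.00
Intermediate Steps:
X = -1/5832 (X = 1/(-5832) = -1/5832 ≈ -0.00017147)
X + 417 = -1/5832 + 417 = 2431943/5832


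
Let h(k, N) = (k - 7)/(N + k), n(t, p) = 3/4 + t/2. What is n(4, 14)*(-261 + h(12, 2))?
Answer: -40139/56 ≈ -716.77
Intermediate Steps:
n(t, p) = ¾ + t/2 (n(t, p) = 3*(¼) + t*(½) = ¾ + t/2)
h(k, N) = (-7 + k)/(N + k)
n(4, 14)*(-261 + h(12, 2)) = (¾ + (½)*4)*(-261 + (-7 + 12)/(2 + 12)) = (¾ + 2)*(-261 + 5/14) = 11*(-261 + (1/14)*5)/4 = 11*(-261 + 5/14)/4 = (11/4)*(-3649/14) = -40139/56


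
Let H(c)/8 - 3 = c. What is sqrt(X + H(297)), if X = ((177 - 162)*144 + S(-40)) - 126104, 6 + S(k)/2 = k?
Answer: 2*I*sqrt(30409) ≈ 348.76*I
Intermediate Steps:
H(c) = 24 + 8*c
S(k) = -12 + 2*k
X = -124036 (X = ((177 - 162)*144 + (-12 + 2*(-40))) - 126104 = (15*144 + (-12 - 80)) - 126104 = (2160 - 92) - 126104 = 2068 - 126104 = -124036)
sqrt(X + H(297)) = sqrt(-124036 + (24 + 8*297)) = sqrt(-124036 + (24 + 2376)) = sqrt(-124036 + 2400) = sqrt(-121636) = 2*I*sqrt(30409)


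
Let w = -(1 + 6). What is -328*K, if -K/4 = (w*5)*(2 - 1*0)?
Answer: -91840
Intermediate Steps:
w = -7 (w = -1*7 = -7)
K = 280 (K = -4*(-7*5)*(2 - 1*0) = -(-140)*(2 + 0) = -(-140)*2 = -4*(-70) = 280)
-328*K = -328*280 = -91840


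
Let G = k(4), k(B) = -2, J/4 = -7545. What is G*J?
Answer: 60360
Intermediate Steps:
J = -30180 (J = 4*(-7545) = -30180)
G = -2
G*J = -2*(-30180) = 60360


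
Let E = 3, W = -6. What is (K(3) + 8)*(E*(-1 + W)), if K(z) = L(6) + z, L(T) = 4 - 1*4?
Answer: -231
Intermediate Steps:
L(T) = 0 (L(T) = 4 - 4 = 0)
K(z) = z (K(z) = 0 + z = z)
(K(3) + 8)*(E*(-1 + W)) = (3 + 8)*(3*(-1 - 6)) = 11*(3*(-7)) = 11*(-21) = -231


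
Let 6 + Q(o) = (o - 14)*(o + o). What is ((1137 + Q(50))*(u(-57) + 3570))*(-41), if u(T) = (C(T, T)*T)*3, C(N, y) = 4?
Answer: -559800306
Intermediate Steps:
Q(o) = -6 + 2*o*(-14 + o) (Q(o) = -6 + (o - 14)*(o + o) = -6 + (-14 + o)*(2*o) = -6 + 2*o*(-14 + o))
u(T) = 12*T (u(T) = (4*T)*3 = 12*T)
((1137 + Q(50))*(u(-57) + 3570))*(-41) = ((1137 + (-6 - 28*50 + 2*50**2))*(12*(-57) + 3570))*(-41) = ((1137 + (-6 - 1400 + 2*2500))*(-684 + 3570))*(-41) = ((1137 + (-6 - 1400 + 5000))*2886)*(-41) = ((1137 + 3594)*2886)*(-41) = (4731*2886)*(-41) = 13653666*(-41) = -559800306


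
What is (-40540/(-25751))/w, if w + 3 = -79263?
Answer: -20270/1020589383 ≈ -1.9861e-5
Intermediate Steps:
w = -79266 (w = -3 - 79263 = -79266)
(-40540/(-25751))/w = -40540/(-25751)/(-79266) = -40540*(-1/25751)*(-1/79266) = (40540/25751)*(-1/79266) = -20270/1020589383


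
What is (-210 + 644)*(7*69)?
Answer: 209622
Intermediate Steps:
(-210 + 644)*(7*69) = 434*483 = 209622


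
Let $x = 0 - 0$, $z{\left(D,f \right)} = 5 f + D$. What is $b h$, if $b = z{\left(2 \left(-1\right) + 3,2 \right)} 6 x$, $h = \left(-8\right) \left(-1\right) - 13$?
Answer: $0$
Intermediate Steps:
$h = -5$ ($h = 8 - 13 = -5$)
$z{\left(D,f \right)} = D + 5 f$
$x = 0$ ($x = 0 + 0 = 0$)
$b = 0$ ($b = \left(\left(2 \left(-1\right) + 3\right) + 5 \cdot 2\right) 6 \cdot 0 = \left(\left(-2 + 3\right) + 10\right) 6 \cdot 0 = \left(1 + 10\right) 6 \cdot 0 = 11 \cdot 6 \cdot 0 = 66 \cdot 0 = 0$)
$b h = 0 \left(-5\right) = 0$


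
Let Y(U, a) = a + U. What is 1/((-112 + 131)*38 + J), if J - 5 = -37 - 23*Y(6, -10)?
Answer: 1/782 ≈ 0.0012788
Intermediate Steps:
Y(U, a) = U + a
J = 60 (J = 5 + (-37 - 23*(6 - 10)) = 5 + (-37 - 23*(-4)) = 5 + (-37 + 92) = 5 + 55 = 60)
1/((-112 + 131)*38 + J) = 1/((-112 + 131)*38 + 60) = 1/(19*38 + 60) = 1/(722 + 60) = 1/782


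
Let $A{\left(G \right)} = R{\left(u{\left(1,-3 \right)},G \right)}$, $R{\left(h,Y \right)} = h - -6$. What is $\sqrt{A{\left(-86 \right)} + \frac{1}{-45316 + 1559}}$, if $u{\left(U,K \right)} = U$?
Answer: $\frac{\sqrt{273524114}}{6251} \approx 2.6457$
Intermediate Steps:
$R{\left(h,Y \right)} = 6 + h$ ($R{\left(h,Y \right)} = h + 6 = 6 + h$)
$A{\left(G \right)} = 7$ ($A{\left(G \right)} = 6 + 1 = 7$)
$\sqrt{A{\left(-86 \right)} + \frac{1}{-45316 + 1559}} = \sqrt{7 + \frac{1}{-45316 + 1559}} = \sqrt{7 + \frac{1}{-43757}} = \sqrt{7 - \frac{1}{43757}} = \sqrt{\frac{306298}{43757}} = \frac{\sqrt{273524114}}{6251}$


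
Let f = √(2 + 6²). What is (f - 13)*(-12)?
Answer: 156 - 12*√38 ≈ 82.027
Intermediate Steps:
f = √38 (f = √(2 + 36) = √38 ≈ 6.1644)
(f - 13)*(-12) = (√38 - 13)*(-12) = (-13 + √38)*(-12) = 156 - 12*√38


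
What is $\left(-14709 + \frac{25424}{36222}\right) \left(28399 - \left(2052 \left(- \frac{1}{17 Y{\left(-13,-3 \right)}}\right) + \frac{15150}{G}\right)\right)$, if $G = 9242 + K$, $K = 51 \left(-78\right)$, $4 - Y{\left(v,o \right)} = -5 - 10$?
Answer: $- \frac{338528974129809619}{810358584} \approx -4.1775 \cdot 10^{8}$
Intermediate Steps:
$Y{\left(v,o \right)} = 19$ ($Y{\left(v,o \right)} = 4 - \left(-5 - 10\right) = 4 - -15 = 4 + 15 = 19$)
$K = -3978$
$G = 5264$ ($G = 9242 - 3978 = 5264$)
$\left(-14709 + \frac{25424}{36222}\right) \left(28399 - \left(2052 \left(- \frac{1}{17 Y{\left(-13,-3 \right)}}\right) + \frac{15150}{G}\right)\right) = \left(-14709 + \frac{25424}{36222}\right) \left(28399 - \left(- \frac{108}{17} + \frac{7575}{2632}\right)\right) = \left(-14709 + 25424 \cdot \frac{1}{36222}\right) \left(28399 - \left(\frac{7575}{2632} + \frac{2052}{-323}\right)\right) = \left(-14709 + \frac{12712}{18111}\right) \left(28399 - - \frac{155481}{44744}\right) = - \frac{266381987 \left(28399 + \left(- \frac{7575}{2632} + \frac{108}{17}\right)\right)}{18111} = - \frac{266381987 \left(28399 + \frac{155481}{44744}\right)}{18111} = \left(- \frac{266381987}{18111}\right) \frac{1270840337}{44744} = - \frac{338528974129809619}{810358584}$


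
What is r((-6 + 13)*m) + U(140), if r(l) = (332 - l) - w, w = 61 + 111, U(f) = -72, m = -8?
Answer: 144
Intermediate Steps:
w = 172
r(l) = 160 - l (r(l) = (332 - l) - 1*172 = (332 - l) - 172 = 160 - l)
r((-6 + 13)*m) + U(140) = (160 - (-6 + 13)*(-8)) - 72 = (160 - 7*(-8)) - 72 = (160 - 1*(-56)) - 72 = (160 + 56) - 72 = 216 - 72 = 144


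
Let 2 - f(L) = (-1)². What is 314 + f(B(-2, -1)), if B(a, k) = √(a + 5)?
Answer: 315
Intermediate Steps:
B(a, k) = √(5 + a)
f(L) = 1 (f(L) = 2 - 1*(-1)² = 2 - 1*1 = 2 - 1 = 1)
314 + f(B(-2, -1)) = 314 + 1 = 315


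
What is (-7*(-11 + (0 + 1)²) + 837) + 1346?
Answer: 2253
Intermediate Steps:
(-7*(-11 + (0 + 1)²) + 837) + 1346 = (-7*(-11 + 1²) + 837) + 1346 = (-7*(-11 + 1) + 837) + 1346 = (-7*(-10) + 837) + 1346 = (70 + 837) + 1346 = 907 + 1346 = 2253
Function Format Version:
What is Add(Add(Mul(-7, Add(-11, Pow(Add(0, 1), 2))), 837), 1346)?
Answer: 2253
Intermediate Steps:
Add(Add(Mul(-7, Add(-11, Pow(Add(0, 1), 2))), 837), 1346) = Add(Add(Mul(-7, Add(-11, Pow(1, 2))), 837), 1346) = Add(Add(Mul(-7, Add(-11, 1)), 837), 1346) = Add(Add(Mul(-7, -10), 837), 1346) = Add(Add(70, 837), 1346) = Add(907, 1346) = 2253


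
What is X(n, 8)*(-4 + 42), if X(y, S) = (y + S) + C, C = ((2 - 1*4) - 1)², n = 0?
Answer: 646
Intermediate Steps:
C = 9 (C = ((2 - 4) - 1)² = (-2 - 1)² = (-3)² = 9)
X(y, S) = 9 + S + y (X(y, S) = (y + S) + 9 = (S + y) + 9 = 9 + S + y)
X(n, 8)*(-4 + 42) = (9 + 8 + 0)*(-4 + 42) = 17*38 = 646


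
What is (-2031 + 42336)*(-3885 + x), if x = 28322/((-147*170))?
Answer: -156630604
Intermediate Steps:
x = -17/15 (x = 28322/(-24990) = 28322*(-1/24990) = -17/15 ≈ -1.1333)
(-2031 + 42336)*(-3885 + x) = (-2031 + 42336)*(-3885 - 17/15) = 40305*(-58292/15) = -156630604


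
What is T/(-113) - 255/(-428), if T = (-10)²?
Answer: -13985/48364 ≈ -0.28916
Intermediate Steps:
T = 100
T/(-113) - 255/(-428) = 100/(-113) - 255/(-428) = 100*(-1/113) - 255*(-1/428) = -100/113 + 255/428 = -13985/48364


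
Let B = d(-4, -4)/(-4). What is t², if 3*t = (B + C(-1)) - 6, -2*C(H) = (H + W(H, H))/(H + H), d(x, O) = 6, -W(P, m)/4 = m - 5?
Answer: 49/144 ≈ 0.34028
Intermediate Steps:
W(P, m) = 20 - 4*m (W(P, m) = -4*(m - 5) = -4*(-5 + m) = 20 - 4*m)
C(H) = -(20 - 3*H)/(4*H) (C(H) = -(H + (20 - 4*H))/(2*(H + H)) = -(20 - 3*H)/(2*(2*H)) = -(20 - 3*H)*1/(2*H)/2 = -(20 - 3*H)/(4*H))
B = -3/2 (B = 6/(-4) = 6*(-¼) = -3/2 ≈ -1.5000)
t = -7/12 (t = ((-3/2 + (¾ - 5/(-1))) - 6)/3 = ((-3/2 + (¾ - 5*(-1))) - 6)/3 = ((-3/2 + (¾ + 5)) - 6)/3 = ((-3/2 + 23/4) - 6)/3 = (17/4 - 6)/3 = (⅓)*(-7/4) = -7/12 ≈ -0.58333)
t² = (-7/12)² = 49/144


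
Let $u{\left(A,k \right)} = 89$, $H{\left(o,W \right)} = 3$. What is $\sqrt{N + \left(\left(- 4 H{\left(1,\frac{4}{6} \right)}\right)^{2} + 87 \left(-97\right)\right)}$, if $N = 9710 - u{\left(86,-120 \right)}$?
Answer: $\sqrt{1326} \approx 36.414$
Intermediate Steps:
$N = 9621$ ($N = 9710 - 89 = 9621$)
$\sqrt{N + \left(\left(- 4 H{\left(1,\frac{4}{6} \right)}\right)^{2} + 87 \left(-97\right)\right)} = \sqrt{9621 + \left(\left(\left(-4\right) 3\right)^{2} + 87 \left(-97\right)\right)} = \sqrt{9621 - \left(8439 - \left(-12\right)^{2}\right)} = \sqrt{9621 + \left(144 - 8439\right)} = \sqrt{9621 - 8295} = \sqrt{1326}$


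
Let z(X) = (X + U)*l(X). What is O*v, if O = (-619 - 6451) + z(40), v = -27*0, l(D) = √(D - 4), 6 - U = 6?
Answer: 0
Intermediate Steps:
U = 0 (U = 6 - 1*6 = 6 - 6 = 0)
l(D) = √(-4 + D)
v = 0
z(X) = X*√(-4 + X) (z(X) = (X + 0)*√(-4 + X) = X*√(-4 + X))
O = -6830 (O = (-619 - 6451) + 40*√(-4 + 40) = -7070 + 40*√36 = -7070 + 40*6 = -7070 + 240 = -6830)
O*v = -6830*0 = 0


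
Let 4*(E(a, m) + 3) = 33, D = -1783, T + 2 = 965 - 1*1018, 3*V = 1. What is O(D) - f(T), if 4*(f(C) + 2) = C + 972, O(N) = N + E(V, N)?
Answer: -2005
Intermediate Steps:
V = 1/3 (V = (1/3)*1 = 1/3 ≈ 0.33333)
T = -55 (T = -2 + (965 - 1*1018) = -2 + (965 - 1018) = -2 - 53 = -55)
E(a, m) = 21/4 (E(a, m) = -3 + (1/4)*33 = -3 + 33/4 = 21/4)
O(N) = 21/4 + N (O(N) = N + 21/4 = 21/4 + N)
f(C) = 241 + C/4 (f(C) = -2 + (C + 972)/4 = -2 + (972 + C)/4 = -2 + (243 + C/4) = 241 + C/4)
O(D) - f(T) = (21/4 - 1783) - (241 + (1/4)*(-55)) = -7111/4 - (241 - 55/4) = -7111/4 - 1*909/4 = -7111/4 - 909/4 = -2005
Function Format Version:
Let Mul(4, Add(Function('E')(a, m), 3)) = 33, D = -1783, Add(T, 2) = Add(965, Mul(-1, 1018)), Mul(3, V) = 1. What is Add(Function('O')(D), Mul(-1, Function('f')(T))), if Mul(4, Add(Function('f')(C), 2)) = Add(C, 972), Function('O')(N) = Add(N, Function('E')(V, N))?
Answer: -2005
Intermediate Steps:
V = Rational(1, 3) (V = Mul(Rational(1, 3), 1) = Rational(1, 3) ≈ 0.33333)
T = -55 (T = Add(-2, Add(965, Mul(-1, 1018))) = Add(-2, Add(965, -1018)) = Add(-2, -53) = -55)
Function('E')(a, m) = Rational(21, 4) (Function('E')(a, m) = Add(-3, Mul(Rational(1, 4), 33)) = Add(-3, Rational(33, 4)) = Rational(21, 4))
Function('O')(N) = Add(Rational(21, 4), N) (Function('O')(N) = Add(N, Rational(21, 4)) = Add(Rational(21, 4), N))
Function('f')(C) = Add(241, Mul(Rational(1, 4), C)) (Function('f')(C) = Add(-2, Mul(Rational(1, 4), Add(C, 972))) = Add(-2, Mul(Rational(1, 4), Add(972, C))) = Add(-2, Add(243, Mul(Rational(1, 4), C))) = Add(241, Mul(Rational(1, 4), C)))
Add(Function('O')(D), Mul(-1, Function('f')(T))) = Add(Add(Rational(21, 4), -1783), Mul(-1, Add(241, Mul(Rational(1, 4), -55)))) = Add(Rational(-7111, 4), Mul(-1, Add(241, Rational(-55, 4)))) = Add(Rational(-7111, 4), Mul(-1, Rational(909, 4))) = Add(Rational(-7111, 4), Rational(-909, 4)) = -2005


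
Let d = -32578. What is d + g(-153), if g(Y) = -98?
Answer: -32676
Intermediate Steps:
d + g(-153) = -32578 - 98 = -32676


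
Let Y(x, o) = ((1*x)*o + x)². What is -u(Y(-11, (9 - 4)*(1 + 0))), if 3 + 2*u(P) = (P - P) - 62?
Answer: 65/2 ≈ 32.500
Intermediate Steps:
Y(x, o) = (x + o*x)² (Y(x, o) = (x*o + x)² = (o*x + x)² = (x + o*x)²)
u(P) = -65/2 (u(P) = -3/2 + ((P - P) - 62)/2 = -3/2 + (0 - 62)/2 = -3/2 + (½)*(-62) = -3/2 - 31 = -65/2)
-u(Y(-11, (9 - 4)*(1 + 0))) = -1*(-65/2) = 65/2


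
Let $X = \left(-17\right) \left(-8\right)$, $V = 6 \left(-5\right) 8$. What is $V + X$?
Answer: $-104$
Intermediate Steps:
$V = -240$ ($V = \left(-30\right) 8 = -240$)
$X = 136$
$V + X = -240 + 136 = -104$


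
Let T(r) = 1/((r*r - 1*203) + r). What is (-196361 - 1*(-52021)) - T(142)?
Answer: -2901667021/20103 ≈ -1.4434e+5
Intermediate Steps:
T(r) = 1/(-203 + r + r²) (T(r) = 1/((r² - 203) + r) = 1/((-203 + r²) + r) = 1/(-203 + r + r²))
(-196361 - 1*(-52021)) - T(142) = (-196361 - 1*(-52021)) - 1/(-203 + 142 + 142²) = (-196361 + 52021) - 1/(-203 + 142 + 20164) = -144340 - 1/20103 = -2901667021/20103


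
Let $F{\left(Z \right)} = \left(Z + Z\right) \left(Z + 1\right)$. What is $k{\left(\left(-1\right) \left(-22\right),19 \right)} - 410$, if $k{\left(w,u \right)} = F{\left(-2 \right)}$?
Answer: $-406$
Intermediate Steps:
$F{\left(Z \right)} = 2 Z \left(1 + Z\right)$
$k{\left(w,u \right)} = 4$ ($k{\left(w,u \right)} = 2 \left(-2\right) \left(1 - 2\right) = 2 \left(-2\right) \left(-1\right) = 4$)
$k{\left(\left(-1\right) \left(-22\right),19 \right)} - 410 = 4 - 410 = -406$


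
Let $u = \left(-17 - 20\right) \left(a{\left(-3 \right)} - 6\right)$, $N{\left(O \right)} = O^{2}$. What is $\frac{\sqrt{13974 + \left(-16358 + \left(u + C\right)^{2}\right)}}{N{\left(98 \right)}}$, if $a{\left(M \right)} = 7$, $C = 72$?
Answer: $\frac{i \sqrt{1159}}{9604} \approx 0.0035448 i$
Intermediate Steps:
$u = -37$ ($u = \left(-17 - 20\right) \left(7 - 6\right) = \left(-37\right) 1 = -37$)
$\frac{\sqrt{13974 + \left(-16358 + \left(u + C\right)^{2}\right)}}{N{\left(98 \right)}} = \frac{\sqrt{13974 - \left(16358 - \left(-37 + 72\right)^{2}\right)}}{98^{2}} = \frac{\sqrt{13974 - \left(16358 - 35^{2}\right)}}{9604} = \sqrt{13974 + \left(-16358 + 1225\right)} \frac{1}{9604} = \sqrt{13974 - 15133} \cdot \frac{1}{9604} = \sqrt{-1159} \cdot \frac{1}{9604} = i \sqrt{1159} \cdot \frac{1}{9604} = \frac{i \sqrt{1159}}{9604}$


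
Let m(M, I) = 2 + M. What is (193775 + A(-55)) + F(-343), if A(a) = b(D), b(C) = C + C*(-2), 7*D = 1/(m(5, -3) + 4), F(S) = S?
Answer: 14894263/77 ≈ 1.9343e+5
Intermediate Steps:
D = 1/77 (D = 1/(7*((2 + 5) + 4)) = 1/(7*(7 + 4)) = (1/7)/11 = (1/7)*(1/11) = 1/77 ≈ 0.012987)
b(C) = -C (b(C) = C - 2*C = -C)
A(a) = -1/77 (A(a) = -1*1/77 = -1/77)
(193775 + A(-55)) + F(-343) = (193775 - 1/77) - 343 = 14920674/77 - 343 = 14894263/77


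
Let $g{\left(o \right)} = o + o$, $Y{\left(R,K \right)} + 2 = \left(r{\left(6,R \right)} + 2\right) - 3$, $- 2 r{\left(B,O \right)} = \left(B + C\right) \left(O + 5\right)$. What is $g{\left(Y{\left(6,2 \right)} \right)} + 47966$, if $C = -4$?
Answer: $47938$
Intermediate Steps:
$r{\left(B,O \right)} = - \frac{\left(-4 + B\right) \left(5 + O\right)}{2}$ ($r{\left(B,O \right)} = - \frac{\left(B - 4\right) \left(O + 5\right)}{2} = - \frac{\left(-4 + B\right) \left(5 + O\right)}{2}$)
$Y{\left(R,K \right)} = -8 - R$ ($Y{\left(R,K \right)} = -2 + \left(\left(\left(10 + 2 R - 15 - 3 R\right) + 2\right) - 3\right) = -2 + \left(\left(\left(-5 - R\right) + 2\right) - 3\right) = -2 - \left(6 + R\right) = -8 - R$)
$g{\left(o \right)} = 2 o$
$g{\left(Y{\left(6,2 \right)} \right)} + 47966 = 2 \left(-8 - 6\right) + 47966 = 2 \left(-14\right) + 47966 = -28 + 47966 = 47938$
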